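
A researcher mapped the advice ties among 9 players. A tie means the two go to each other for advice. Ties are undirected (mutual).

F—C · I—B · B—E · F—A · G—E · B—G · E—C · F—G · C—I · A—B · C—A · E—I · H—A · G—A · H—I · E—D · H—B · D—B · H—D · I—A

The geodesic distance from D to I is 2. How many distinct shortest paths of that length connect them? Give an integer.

The shortest distance is 2. The length-2 paths are: D–B–I; D–H–I; D–E–I.
That gives 3 distinct shortest paths.

3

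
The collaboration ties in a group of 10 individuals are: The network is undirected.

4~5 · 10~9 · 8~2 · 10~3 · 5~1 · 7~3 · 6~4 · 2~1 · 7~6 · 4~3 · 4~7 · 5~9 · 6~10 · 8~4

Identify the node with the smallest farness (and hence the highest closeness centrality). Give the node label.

Farness (sum of distances to all others) for each node — 1:20, 2:22, 3:17, 4:13, 5:15, 6:17, 7:18, 8:18, 9:19, 10:19.
The smallest farness is 13, for 4, so 4 has the highest closeness.

4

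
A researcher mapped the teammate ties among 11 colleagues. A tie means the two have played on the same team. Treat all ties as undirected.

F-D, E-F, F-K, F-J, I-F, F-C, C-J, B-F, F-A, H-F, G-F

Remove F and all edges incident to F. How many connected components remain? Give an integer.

Without F, the remaining ties split the others into: {E}; {B}; {I}; {H}; {C, J}; {G}; {A}; {D}; {K}.
That's 9 separate components.

9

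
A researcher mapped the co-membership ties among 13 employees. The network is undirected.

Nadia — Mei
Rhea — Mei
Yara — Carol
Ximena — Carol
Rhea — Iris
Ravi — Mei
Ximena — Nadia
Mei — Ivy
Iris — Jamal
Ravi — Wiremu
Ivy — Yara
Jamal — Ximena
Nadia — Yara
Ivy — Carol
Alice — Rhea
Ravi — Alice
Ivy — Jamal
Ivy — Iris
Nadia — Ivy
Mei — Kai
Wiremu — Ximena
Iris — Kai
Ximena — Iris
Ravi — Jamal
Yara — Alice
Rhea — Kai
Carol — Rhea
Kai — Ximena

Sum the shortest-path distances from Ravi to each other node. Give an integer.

Distances from Ravi: Alice:1, Carol:3, Iris:2, Ivy:2, Jamal:1, Kai:2, Mei:1, Nadia:2, Rhea:2, Wiremu:1, Ximena:2, Yara:2.
Sum = 1 + 3 + 2 + 2 + 1 + 2 + 1 + 2 + 2 + 1 + 2 + 2 = 21.

21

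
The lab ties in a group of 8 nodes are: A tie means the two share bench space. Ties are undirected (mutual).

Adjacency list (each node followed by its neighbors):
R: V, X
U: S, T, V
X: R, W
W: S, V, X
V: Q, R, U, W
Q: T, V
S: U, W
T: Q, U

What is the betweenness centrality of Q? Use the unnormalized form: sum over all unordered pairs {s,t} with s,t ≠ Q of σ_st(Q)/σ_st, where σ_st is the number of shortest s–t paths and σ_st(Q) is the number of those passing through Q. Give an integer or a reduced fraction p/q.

26/15

Pairs whose geodesics pass through Q — V–T: 1/2; R–T: 1/2; X–T: 2/5; W–T: 1/3.
All other pairs contribute 0.
Summing the contributions gives betweenness(Q) = 26/15.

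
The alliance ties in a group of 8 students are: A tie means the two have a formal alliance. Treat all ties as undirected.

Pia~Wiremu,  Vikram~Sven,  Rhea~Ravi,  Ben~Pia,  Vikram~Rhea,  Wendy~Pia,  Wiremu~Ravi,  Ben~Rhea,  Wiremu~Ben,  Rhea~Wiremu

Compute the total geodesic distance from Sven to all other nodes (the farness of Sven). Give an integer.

Distances from Sven: Ben:3, Pia:4, Ravi:3, Rhea:2, Vikram:1, Wendy:5, Wiremu:3.
Sum = 3 + 4 + 3 + 2 + 1 + 5 + 3 = 21.

21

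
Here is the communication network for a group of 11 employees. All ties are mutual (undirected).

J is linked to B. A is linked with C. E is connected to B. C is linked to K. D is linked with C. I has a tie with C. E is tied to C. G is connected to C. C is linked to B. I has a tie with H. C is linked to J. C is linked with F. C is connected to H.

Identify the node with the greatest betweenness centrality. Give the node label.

Unnormalized betweenness of each node: A:0, B:1/2, C:83/2, D:0, E:0, F:0, G:0, H:0, I:0, J:0, K:0.
C has the largest value, 83/2, making it the main broker — the node through which the most shortest paths run.

C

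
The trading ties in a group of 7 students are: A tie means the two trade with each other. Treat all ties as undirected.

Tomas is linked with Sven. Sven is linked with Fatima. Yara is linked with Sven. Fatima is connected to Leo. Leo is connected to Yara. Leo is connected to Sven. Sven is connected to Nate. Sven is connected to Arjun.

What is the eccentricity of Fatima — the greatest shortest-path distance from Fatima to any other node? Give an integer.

Distances from Fatima: Arjun:2, Leo:1, Nate:2, Sven:1, Tomas:2, Yara:2.
The largest is 2 (to Arjun, Nate, Yara, and Tomas), so the eccentricity of Fatima is 2.

2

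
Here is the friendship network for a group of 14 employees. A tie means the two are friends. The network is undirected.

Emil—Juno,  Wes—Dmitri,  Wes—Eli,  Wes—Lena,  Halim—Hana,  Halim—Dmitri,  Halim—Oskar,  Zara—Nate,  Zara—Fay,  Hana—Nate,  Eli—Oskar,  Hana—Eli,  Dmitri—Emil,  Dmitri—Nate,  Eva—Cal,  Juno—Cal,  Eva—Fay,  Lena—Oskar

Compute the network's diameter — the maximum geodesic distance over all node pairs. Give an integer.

6

Eccentricity of each node (its greatest distance to any other): Cal:5, Dmitri:4, Eli:5, Emil:4, Eva:6, Fay:5, Halim:5, Hana:5, Juno:4, Lena:6, Nate:4, Oskar:6, Wes:5, Zara:4.
The maximum eccentricity is 6, realized for instance by the pair Eva–Oskar via Eva – Fay – Zara – Nate – Hana – Eli – Oskar. So the diameter is 6.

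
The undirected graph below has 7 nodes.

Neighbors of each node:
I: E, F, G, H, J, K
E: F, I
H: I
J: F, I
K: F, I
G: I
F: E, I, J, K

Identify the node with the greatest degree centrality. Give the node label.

I

Degrees — E:2, F:4, G:1, H:1, I:6, J:2, K:2.
The maximum is 6, attained only by I.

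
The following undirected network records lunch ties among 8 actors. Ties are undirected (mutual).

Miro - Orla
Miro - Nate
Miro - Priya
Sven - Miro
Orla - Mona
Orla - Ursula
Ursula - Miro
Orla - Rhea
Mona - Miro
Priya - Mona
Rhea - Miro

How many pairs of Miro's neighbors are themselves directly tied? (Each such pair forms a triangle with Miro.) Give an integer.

Miro's neighbors: Mona, Nate, Orla, Priya, Rhea, Sven, and Ursula.
Neighbor pairs that are themselves tied: Miro–Mona–Orla; Miro–Mona–Priya; Miro–Orla–Rhea; Miro–Orla–Ursula. Each forms one triangle with Miro, for 4 in total.

4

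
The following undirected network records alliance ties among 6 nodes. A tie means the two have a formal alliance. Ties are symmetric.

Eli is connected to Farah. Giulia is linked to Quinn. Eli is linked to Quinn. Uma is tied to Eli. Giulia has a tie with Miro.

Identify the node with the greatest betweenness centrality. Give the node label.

Eli

Unnormalized betweenness of each node: Eli:7, Farah:0, Giulia:4, Miro:0, Quinn:6, Uma:0.
Eli has the largest value, 7, making it the main broker — the node through which the most shortest paths run.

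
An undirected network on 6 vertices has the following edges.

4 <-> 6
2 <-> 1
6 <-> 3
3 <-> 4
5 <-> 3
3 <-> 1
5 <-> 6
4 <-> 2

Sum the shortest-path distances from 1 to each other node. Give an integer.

8

Distances from 1: 2:1, 3:1, 4:2, 5:2, 6:2.
Sum = 1 + 1 + 2 + 2 + 2 = 8.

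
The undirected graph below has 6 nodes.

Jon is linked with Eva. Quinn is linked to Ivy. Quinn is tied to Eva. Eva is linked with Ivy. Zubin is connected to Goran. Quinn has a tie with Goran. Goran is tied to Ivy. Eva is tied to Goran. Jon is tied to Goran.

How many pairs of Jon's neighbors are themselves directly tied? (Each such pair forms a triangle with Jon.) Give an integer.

Jon's neighbors: Eva and Goran.
Neighbor pairs that are themselves tied: Jon–Eva–Goran. Each forms one triangle with Jon, for 1 in total.

1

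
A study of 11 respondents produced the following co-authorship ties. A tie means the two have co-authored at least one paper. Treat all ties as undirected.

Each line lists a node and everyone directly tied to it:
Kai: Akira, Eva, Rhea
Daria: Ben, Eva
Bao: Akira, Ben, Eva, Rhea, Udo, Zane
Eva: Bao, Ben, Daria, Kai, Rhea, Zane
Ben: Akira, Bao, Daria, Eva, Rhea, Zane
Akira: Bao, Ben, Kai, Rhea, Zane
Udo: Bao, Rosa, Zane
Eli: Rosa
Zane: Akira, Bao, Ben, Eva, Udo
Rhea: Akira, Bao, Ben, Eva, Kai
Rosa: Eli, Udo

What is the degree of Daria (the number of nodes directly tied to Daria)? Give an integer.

2

Daria is directly tied to Ben and Eva. That is 2 neighbors, so the degree of Daria is 2.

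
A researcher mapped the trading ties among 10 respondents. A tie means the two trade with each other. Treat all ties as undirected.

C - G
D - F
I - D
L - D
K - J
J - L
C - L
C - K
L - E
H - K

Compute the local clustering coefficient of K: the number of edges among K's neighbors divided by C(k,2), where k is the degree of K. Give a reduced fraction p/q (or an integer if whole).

0

K's neighbors: C, H, and J (k = 3).
Possible neighbor pairs: C(3,2) = 3. Edges among them: none → e = 0.
Clustering(K) = 0/3 = 0.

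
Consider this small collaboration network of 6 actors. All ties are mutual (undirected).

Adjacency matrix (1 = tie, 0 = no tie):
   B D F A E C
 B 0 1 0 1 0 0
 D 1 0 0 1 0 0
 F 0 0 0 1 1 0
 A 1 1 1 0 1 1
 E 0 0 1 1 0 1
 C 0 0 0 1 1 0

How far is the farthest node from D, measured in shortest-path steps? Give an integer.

2

Distances from D: A:1, B:1, C:2, E:2, F:2.
The largest is 2 (to F, E, and C), so the eccentricity of D is 2.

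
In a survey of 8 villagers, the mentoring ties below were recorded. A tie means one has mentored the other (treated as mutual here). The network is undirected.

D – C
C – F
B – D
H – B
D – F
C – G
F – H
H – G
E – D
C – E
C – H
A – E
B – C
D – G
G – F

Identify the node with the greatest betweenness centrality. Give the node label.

Unnormalized betweenness of each node: A:0, B:1/4, C:71/12, D:11/3, E:6, F:1/4, G:1/4, H:2/3.
E has the largest value, 6, making it the main broker — the node through which the most shortest paths run.

E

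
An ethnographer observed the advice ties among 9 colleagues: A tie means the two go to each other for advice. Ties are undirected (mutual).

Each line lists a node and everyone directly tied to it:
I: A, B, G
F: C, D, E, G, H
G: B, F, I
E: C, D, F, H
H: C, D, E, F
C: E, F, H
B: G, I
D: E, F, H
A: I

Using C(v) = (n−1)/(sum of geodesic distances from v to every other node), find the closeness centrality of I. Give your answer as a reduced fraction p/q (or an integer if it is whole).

Distances from I: A:1, B:1, C:3, D:3, E:3, F:2, G:1, H:3. Sum = 17.
n = 9, so closeness = 8/17.

8/17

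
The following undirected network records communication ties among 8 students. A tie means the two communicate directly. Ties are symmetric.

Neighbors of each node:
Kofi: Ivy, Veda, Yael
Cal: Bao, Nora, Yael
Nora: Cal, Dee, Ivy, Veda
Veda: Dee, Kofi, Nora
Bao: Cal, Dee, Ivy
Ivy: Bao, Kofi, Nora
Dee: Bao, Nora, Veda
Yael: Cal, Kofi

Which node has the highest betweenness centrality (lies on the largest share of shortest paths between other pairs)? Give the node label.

Unnormalized betweenness of each node: Bao:11/6, Cal:3, Dee:4/3, Ivy:11/6, Kofi:17/6, Nora:10/3, Veda:11/6, Yael:1.
Nora has the largest value, 10/3, making it the main broker — the node through which the most shortest paths run.

Nora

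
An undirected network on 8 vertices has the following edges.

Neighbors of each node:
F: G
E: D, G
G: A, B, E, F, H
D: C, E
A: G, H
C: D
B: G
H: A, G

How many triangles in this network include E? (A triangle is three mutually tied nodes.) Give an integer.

E's neighbors are D and G, but none of them are tied to each other, so no triangle contains E.

0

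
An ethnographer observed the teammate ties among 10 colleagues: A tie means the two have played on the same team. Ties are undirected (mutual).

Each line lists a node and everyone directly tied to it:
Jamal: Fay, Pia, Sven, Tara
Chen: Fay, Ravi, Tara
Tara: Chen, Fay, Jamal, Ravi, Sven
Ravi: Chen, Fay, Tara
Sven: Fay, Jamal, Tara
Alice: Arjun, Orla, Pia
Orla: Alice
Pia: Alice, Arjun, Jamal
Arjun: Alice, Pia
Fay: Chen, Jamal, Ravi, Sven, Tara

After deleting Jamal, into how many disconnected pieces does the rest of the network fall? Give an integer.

Without Jamal, the remaining ties split the others into: {Alice, Arjun, Orla, Pia}; {Chen, Fay, Ravi, Sven, Tara}.
That's 2 separate components.

2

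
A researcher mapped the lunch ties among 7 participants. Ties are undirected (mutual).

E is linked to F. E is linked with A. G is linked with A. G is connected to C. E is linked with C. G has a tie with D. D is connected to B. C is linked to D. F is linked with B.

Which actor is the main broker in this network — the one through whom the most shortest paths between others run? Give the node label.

E

Unnormalized betweenness of each node: A:5/6, B:4/3, C:11/6, D:17/6, E:11/3, F:3/2, G:2.
E has the largest value, 11/3, making it the main broker — the node through which the most shortest paths run.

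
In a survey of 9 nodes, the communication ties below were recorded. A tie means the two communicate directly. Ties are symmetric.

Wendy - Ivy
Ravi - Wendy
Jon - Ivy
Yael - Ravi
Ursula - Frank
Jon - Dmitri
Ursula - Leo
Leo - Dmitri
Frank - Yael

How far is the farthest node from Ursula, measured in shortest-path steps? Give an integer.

Distances from Ursula: Dmitri:2, Frank:1, Ivy:4, Jon:3, Leo:1, Ravi:3, Wendy:4, Yael:2.
The largest is 4 (to Ivy and Wendy), so the eccentricity of Ursula is 4.

4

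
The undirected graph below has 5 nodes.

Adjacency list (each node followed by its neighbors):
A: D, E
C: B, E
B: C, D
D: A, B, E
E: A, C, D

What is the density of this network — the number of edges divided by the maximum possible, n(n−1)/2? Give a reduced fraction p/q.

3/5

There are 6 edges and 5 nodes, so the maximum possible is C(5,2) = 10.
Density = 6/10 = 3/5.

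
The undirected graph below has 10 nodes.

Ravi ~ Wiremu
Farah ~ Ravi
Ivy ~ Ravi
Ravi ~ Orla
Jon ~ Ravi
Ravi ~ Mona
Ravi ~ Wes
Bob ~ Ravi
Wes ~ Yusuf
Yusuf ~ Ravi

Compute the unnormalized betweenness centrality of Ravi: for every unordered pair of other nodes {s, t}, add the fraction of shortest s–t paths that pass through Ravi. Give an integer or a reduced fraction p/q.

Pairs whose geodesics pass through Ravi — Bob–Jon: 1; Bob–Mona: 1; Bob–Yusuf: 1; Bob–Orla: 1; Bob–Farah: 1; Bob–Ivy: 1; Bob–Wiremu: 1; Bob–Wes: 1; Jon–Mona: 1; Jon–Yusuf: 1; Jon–Orla: 1; Jon–Farah: 1; Jon–Ivy: 1; Jon–Wiremu: 1 … (+21 more pairs).
All other pairs contribute 0.
Summing the contributions gives betweenness(Ravi) = 35.

35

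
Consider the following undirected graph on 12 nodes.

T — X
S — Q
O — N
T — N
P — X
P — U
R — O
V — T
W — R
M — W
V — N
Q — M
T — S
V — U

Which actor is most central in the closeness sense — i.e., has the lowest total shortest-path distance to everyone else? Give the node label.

T

Farness (sum of distances to all others) for each node — M:34, N:24, O:28, P:36, Q:30, R:32, S:26, T:22, U:32, V:25, W:36, X:29.
The smallest farness is 22, for T, so T has the highest closeness.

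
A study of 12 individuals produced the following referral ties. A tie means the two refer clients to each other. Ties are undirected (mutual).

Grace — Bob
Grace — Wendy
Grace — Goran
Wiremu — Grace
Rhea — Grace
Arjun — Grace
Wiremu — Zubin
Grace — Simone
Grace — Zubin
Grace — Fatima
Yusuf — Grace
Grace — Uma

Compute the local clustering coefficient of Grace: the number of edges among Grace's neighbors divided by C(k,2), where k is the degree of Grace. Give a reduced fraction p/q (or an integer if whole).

Grace's neighbors: Arjun, Bob, Fatima, Goran, Rhea, Simone, Uma, Wendy, Wiremu, Yusuf, and Zubin (k = 11).
Possible neighbor pairs: C(11,2) = 55. Edges among them: Wiremu–Zubin → e = 1.
Clustering(Grace) = 1/55.

1/55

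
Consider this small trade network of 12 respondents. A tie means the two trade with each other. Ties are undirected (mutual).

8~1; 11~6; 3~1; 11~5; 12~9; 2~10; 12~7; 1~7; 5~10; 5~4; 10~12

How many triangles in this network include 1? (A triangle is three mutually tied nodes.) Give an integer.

0

1's neighbors are 3, 7, and 8, but none of them are tied to each other, so no triangle contains 1.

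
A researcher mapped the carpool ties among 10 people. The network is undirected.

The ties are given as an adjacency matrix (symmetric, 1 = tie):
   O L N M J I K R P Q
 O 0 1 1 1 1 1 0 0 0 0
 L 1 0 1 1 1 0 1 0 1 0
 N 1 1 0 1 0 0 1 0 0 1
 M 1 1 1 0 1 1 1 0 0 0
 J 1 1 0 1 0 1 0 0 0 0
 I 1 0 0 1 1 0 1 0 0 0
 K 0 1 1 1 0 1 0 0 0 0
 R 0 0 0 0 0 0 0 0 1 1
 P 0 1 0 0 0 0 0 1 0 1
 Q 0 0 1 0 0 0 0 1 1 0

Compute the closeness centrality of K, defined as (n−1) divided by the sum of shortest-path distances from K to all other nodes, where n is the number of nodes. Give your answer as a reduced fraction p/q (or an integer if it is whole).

3/5

Distances from K: I:1, J:2, L:1, M:1, N:1, O:2, P:2, Q:2, R:3. Sum = 15.
n = 10, so closeness = 9/15 = 3/5.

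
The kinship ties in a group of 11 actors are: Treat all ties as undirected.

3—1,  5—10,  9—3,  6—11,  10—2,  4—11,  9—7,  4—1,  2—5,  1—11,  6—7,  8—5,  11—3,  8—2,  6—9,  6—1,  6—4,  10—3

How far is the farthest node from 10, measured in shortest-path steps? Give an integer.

Distances from 10: 1:2, 2:1, 3:1, 4:3, 5:1, 6:3, 7:3, 8:2, 9:2, 11:2.
The largest is 3 (to 7, 6, and 4), so the eccentricity of 10 is 3.

3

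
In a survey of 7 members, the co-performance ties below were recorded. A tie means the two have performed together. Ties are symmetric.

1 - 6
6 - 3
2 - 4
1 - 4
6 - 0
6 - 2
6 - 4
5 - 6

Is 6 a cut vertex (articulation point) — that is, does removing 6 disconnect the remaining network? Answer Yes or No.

Yes

Removing 6 leaves {1, 2, and 4} with no path to {0}, so the network splits into 4 components. 6 is a cut vertex.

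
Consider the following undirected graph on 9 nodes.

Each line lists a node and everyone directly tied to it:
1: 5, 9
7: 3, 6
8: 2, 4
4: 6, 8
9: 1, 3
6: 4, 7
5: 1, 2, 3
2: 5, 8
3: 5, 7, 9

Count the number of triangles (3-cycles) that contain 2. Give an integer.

2's neighbors are 5 and 8, but none of them are tied to each other, so no triangle contains 2.

0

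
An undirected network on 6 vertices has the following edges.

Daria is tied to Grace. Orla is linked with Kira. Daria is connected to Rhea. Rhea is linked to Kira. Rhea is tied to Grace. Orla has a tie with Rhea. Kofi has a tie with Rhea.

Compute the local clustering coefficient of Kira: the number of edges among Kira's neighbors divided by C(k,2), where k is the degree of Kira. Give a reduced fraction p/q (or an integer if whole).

Kira's neighbors: Orla and Rhea (k = 2).
Possible neighbor pairs: C(2,2) = 1. Edges among them: Orla–Rhea → e = 1.
Clustering(Kira) = 1/1.

1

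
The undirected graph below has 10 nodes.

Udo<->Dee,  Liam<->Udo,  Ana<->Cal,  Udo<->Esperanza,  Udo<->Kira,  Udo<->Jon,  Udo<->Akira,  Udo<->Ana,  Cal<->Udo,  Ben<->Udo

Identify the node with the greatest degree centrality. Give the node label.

Udo

Degrees — Akira:1, Ana:2, Ben:1, Cal:2, Dee:1, Esperanza:1, Jon:1, Kira:1, Liam:1, Udo:9.
The maximum is 9, attained only by Udo.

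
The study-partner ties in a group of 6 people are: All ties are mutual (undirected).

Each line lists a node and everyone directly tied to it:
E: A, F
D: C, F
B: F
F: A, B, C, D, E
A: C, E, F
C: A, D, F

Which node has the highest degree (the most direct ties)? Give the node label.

F

Degrees — A:3, B:1, C:3, D:2, E:2, F:5.
The maximum is 5, attained only by F.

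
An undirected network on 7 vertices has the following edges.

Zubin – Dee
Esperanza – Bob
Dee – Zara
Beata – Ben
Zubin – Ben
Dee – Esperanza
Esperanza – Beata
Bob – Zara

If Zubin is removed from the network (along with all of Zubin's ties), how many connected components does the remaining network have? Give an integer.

1

Zubin's neighbors (Ben and Dee) remain reachable from one another through other ties, so the rest of the network stays in one piece.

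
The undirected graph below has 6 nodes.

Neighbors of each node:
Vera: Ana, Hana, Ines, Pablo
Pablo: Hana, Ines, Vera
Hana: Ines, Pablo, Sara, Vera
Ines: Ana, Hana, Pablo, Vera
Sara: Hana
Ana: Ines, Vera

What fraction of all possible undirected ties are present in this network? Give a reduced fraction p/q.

3/5

There are 9 edges and 6 nodes, so the maximum possible is C(6,2) = 15.
Density = 9/15 = 3/5.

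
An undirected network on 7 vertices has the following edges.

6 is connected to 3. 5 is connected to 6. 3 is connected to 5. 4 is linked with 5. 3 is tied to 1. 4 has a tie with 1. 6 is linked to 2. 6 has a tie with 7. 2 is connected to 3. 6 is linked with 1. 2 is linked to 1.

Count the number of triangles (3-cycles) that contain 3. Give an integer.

3's neighbors: 1, 2, 5, and 6.
Neighbor pairs that are themselves tied: 3–1–2; 3–1–6; 3–2–6; 3–5–6. Each forms one triangle with 3, for 4 in total.

4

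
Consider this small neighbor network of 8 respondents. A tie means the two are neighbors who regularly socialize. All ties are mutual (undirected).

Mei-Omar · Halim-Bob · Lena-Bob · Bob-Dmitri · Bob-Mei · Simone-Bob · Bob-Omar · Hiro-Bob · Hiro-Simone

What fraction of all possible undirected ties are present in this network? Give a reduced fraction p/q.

9/28

There are 9 edges and 8 nodes, so the maximum possible is C(8,2) = 28.
Density = 9/28.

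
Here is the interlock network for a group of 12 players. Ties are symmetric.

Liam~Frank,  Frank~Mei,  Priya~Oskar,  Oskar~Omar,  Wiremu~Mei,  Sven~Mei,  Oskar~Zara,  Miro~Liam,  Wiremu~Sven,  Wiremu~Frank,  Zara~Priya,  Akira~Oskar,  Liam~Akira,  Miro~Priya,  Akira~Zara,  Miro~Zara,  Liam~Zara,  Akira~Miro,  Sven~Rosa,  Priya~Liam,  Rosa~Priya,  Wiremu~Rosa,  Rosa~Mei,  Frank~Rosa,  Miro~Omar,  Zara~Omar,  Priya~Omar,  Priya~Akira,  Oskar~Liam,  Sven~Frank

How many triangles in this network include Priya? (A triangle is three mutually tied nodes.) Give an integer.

Priya's neighbors: Akira, Liam, Miro, Omar, Oskar, Rosa, and Zara.
Neighbor pairs that are themselves tied: Priya–Akira–Liam; Priya–Akira–Miro; Priya–Akira–Oskar; Priya–Akira–Zara; Priya–Liam–Miro; Priya–Liam–Oskar; Priya–Liam–Zara; Priya–Miro–Omar; Priya–Miro–Zara; Priya–Omar–Oskar; Priya–Omar–Zara; Priya–Oskar–Zara. Each forms one triangle with Priya, for 12 in total.

12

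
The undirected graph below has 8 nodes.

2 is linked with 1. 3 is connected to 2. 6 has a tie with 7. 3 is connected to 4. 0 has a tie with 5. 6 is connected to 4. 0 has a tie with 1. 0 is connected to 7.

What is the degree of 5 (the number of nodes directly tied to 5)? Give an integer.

5 is directly tied to 0. That is 1 neighbor, so the degree of 5 is 1.

1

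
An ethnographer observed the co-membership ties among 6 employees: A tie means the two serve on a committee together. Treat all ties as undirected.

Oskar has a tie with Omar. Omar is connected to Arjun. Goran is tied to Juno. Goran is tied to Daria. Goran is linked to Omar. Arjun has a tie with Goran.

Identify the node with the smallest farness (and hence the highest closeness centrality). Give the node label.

Goran

Farness (sum of distances to all others) for each node — Arjun:8, Daria:10, Goran:6, Juno:10, Omar:7, Oskar:11.
The smallest farness is 6, for Goran, so Goran has the highest closeness.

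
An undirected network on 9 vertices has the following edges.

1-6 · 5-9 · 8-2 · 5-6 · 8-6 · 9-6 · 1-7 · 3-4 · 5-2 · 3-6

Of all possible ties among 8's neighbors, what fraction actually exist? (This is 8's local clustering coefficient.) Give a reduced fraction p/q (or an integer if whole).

8's neighbors: 2 and 6 (k = 2).
Possible neighbor pairs: C(2,2) = 1. Edges among them: none → e = 0.
Clustering(8) = 0/1.

0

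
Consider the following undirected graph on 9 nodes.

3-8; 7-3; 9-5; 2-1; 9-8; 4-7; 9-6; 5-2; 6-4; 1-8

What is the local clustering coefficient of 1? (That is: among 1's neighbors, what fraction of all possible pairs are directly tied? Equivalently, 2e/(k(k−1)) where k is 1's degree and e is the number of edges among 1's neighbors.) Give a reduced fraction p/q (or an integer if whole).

0

1's neighbors: 2 and 8 (k = 2).
Possible neighbor pairs: C(2,2) = 1. Edges among them: none → e = 0.
Clustering(1) = 0/1.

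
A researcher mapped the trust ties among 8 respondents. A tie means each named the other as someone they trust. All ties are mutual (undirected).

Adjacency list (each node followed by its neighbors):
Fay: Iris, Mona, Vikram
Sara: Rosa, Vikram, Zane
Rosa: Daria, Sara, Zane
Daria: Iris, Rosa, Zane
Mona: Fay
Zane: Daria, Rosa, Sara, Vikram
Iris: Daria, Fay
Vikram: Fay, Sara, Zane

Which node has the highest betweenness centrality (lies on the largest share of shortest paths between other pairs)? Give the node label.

Unnormalized betweenness of each node: Daria:10/3, Fay:22/3, Iris:8/3, Mona:0, Rosa:5/6, Sara:7/6, Vikram:17/3, Zane:3.
Fay has the largest value, 22/3, making it the main broker — the node through which the most shortest paths run.

Fay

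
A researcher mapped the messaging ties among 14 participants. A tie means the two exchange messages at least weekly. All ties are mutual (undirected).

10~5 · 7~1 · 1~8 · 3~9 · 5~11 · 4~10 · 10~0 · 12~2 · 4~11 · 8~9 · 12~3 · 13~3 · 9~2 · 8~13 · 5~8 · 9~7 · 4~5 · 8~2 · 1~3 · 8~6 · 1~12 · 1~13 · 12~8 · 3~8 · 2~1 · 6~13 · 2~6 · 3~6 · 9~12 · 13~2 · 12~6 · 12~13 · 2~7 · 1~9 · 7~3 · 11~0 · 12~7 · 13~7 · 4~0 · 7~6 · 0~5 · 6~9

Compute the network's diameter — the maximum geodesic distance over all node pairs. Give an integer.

4

Eccentricity of each node (its greatest distance to any other): 0:4, 1:3, 2:3, 3:3, 4:4, 5:3, 6:3, 7:4, 8:2, 9:3, 10:4, 11:4, 12:3, 13:3.
The maximum eccentricity is 4, realized for instance by the pair 7–10 via 7 – 9 – 8 – 5 – 10. So the diameter is 4.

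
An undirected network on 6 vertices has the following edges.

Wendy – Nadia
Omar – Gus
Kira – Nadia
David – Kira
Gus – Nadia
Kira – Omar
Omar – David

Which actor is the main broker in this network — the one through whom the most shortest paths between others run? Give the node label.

Nadia

Unnormalized betweenness of each node: David:0, Gus:1, Kira:3, Nadia:9/2, Omar:3/2, Wendy:0.
Nadia has the largest value, 9/2, making it the main broker — the node through which the most shortest paths run.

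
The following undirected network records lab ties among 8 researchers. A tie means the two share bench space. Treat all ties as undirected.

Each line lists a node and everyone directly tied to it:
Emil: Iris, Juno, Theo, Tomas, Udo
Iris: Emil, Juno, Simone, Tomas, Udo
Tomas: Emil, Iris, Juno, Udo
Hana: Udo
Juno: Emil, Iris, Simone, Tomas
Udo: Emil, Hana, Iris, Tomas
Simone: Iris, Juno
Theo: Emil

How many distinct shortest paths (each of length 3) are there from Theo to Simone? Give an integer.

2

The shortest distance is 3. The length-3 paths are: Theo–Emil–Juno–Simone; Theo–Emil–Iris–Simone.
That gives 2 distinct shortest paths.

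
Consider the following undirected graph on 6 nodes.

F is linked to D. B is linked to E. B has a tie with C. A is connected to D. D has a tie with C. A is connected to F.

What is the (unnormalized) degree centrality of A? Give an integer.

2

A is directly tied to D and F. That is 2 neighbors, so the degree of A is 2.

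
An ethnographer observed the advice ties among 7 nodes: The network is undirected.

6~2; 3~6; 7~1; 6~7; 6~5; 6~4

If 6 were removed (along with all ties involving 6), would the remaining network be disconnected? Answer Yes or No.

Removing 6 leaves {2} with no path to {5}, so the network splits into 5 components. 6 is a cut vertex.

Yes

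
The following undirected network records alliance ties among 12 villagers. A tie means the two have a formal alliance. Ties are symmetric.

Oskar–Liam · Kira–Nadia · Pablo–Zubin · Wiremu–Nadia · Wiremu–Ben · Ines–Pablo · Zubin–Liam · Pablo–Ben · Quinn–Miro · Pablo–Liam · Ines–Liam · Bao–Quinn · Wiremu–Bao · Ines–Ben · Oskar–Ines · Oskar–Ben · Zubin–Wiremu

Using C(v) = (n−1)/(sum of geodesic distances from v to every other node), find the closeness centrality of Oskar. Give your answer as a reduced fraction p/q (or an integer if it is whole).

11/28

Distances from Oskar: Bao:3, Ben:1, Ines:1, Kira:4, Liam:1, Miro:5, Nadia:3, Pablo:2, Quinn:4, Wiremu:2, Zubin:2. Sum = 28.
n = 12, so closeness = 11/28.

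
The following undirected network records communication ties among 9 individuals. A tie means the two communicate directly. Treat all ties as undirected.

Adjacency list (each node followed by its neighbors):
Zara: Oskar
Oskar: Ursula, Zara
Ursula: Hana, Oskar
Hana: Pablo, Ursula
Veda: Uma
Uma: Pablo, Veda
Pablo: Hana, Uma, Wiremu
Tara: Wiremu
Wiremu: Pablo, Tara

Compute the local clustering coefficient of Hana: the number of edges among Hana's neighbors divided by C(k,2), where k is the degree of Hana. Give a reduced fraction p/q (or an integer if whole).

0

Hana's neighbors: Pablo and Ursula (k = 2).
Possible neighbor pairs: C(2,2) = 1. Edges among them: none → e = 0.
Clustering(Hana) = 0/1.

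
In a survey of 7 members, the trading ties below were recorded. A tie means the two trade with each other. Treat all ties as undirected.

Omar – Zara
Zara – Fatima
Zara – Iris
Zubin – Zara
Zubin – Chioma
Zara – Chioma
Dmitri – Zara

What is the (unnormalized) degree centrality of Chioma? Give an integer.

Chioma is directly tied to Zara and Zubin. That is 2 neighbors, so the degree of Chioma is 2.

2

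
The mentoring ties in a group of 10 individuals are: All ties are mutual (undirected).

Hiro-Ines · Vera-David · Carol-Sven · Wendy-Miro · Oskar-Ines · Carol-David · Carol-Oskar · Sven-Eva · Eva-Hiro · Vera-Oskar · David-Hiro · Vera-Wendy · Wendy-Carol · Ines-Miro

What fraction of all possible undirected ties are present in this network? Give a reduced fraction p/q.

There are 14 edges and 10 nodes, so the maximum possible is C(10,2) = 45.
Density = 14/45.

14/45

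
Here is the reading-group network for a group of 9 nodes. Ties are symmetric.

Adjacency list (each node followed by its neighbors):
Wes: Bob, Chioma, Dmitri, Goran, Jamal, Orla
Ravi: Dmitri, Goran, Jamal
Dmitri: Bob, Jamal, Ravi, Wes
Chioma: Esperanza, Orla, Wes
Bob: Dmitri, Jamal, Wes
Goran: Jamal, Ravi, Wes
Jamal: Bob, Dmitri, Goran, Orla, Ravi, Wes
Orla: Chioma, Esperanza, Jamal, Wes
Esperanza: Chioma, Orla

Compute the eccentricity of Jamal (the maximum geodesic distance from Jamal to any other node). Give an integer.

Distances from Jamal: Bob:1, Chioma:2, Dmitri:1, Esperanza:2, Goran:1, Orla:1, Ravi:1, Wes:1.
The largest is 2 (to Chioma and Esperanza), so the eccentricity of Jamal is 2.

2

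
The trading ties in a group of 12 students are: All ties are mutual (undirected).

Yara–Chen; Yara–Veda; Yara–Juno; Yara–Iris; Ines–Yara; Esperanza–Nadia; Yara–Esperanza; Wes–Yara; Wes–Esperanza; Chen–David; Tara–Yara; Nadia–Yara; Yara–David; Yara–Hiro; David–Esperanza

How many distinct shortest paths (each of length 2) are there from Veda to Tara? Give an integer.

1

The shortest distance is 2, and the only length-2 path is Veda–Yara–Tara. So there is exactly 1 shortest path.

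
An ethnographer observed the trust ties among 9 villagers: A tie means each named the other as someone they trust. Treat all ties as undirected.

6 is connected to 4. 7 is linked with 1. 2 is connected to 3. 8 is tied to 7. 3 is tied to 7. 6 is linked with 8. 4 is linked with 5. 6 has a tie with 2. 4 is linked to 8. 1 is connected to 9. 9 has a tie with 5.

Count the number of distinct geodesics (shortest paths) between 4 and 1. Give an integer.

2

The shortest distance is 3. The length-3 paths are: 4–8–7–1; 4–5–9–1.
That gives 2 distinct shortest paths.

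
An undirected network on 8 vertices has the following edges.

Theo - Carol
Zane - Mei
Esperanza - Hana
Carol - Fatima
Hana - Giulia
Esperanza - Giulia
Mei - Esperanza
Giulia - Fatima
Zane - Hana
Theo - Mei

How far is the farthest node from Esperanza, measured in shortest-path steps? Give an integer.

3

Distances from Esperanza: Carol:3, Fatima:2, Giulia:1, Hana:1, Mei:1, Theo:2, Zane:2.
The largest is 3 (to Carol), so the eccentricity of Esperanza is 3.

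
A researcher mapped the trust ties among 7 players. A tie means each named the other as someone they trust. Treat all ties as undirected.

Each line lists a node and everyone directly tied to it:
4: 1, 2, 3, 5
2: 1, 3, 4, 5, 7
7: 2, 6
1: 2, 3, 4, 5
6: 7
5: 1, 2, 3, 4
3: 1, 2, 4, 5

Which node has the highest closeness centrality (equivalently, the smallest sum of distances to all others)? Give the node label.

2

Farness (sum of distances to all others) for each node — 1:9, 2:7, 3:9, 4:9, 5:9, 6:15, 7:10.
The smallest farness is 7, for 2, so 2 has the highest closeness.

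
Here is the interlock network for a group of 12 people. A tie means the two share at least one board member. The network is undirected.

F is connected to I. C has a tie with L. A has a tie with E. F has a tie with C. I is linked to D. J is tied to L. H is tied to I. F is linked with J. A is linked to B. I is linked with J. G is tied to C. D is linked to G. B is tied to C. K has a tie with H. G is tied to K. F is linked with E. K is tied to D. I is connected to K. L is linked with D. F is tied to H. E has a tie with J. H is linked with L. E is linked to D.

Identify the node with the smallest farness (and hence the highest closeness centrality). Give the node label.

Farness (sum of distances to all others) for each node — A:25, B:25, C:18, D:18, E:18, F:17, G:21, H:20, I:19, J:20, K:20, L:19.
The smallest farness is 17, for F, so F has the highest closeness.

F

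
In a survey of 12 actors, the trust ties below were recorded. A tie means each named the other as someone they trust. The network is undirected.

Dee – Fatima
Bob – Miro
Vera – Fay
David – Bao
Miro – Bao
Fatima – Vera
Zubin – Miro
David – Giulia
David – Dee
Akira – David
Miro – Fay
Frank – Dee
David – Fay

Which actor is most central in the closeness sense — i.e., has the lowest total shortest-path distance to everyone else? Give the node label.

David

Farness (sum of distances to all others) for each node — Akira:29, Bao:23, Bob:34, David:19, Dee:24, Fatima:28, Fay:20, Frank:34, Giulia:29, Miro:24, Vera:26, Zubin:34.
The smallest farness is 19, for David, so David has the highest closeness.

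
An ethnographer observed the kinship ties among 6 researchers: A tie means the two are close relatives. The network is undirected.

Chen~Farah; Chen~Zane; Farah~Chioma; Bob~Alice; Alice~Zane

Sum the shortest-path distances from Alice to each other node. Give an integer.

11

Distances from Alice: Bob:1, Chen:2, Chioma:4, Farah:3, Zane:1.
Sum = 1 + 2 + 4 + 3 + 1 = 11.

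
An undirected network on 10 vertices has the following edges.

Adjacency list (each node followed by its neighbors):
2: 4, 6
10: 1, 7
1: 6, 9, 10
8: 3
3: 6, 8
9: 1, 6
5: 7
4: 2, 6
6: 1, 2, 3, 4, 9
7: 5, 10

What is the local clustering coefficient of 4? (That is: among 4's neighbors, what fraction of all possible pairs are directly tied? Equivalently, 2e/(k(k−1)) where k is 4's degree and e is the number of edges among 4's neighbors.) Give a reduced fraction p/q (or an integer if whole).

1

4's neighbors: 2 and 6 (k = 2).
Possible neighbor pairs: C(2,2) = 1. Edges among them: 2–6 → e = 1.
Clustering(4) = 1/1.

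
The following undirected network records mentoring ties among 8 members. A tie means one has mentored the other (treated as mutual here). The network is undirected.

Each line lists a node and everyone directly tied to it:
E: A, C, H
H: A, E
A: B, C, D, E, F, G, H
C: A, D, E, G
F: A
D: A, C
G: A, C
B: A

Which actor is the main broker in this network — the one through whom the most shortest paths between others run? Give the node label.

A

Unnormalized betweenness of each node: A:15, B:0, C:3/2, D:0, E:1/2, F:0, G:0, H:0.
A has the largest value, 15, making it the main broker — the node through which the most shortest paths run.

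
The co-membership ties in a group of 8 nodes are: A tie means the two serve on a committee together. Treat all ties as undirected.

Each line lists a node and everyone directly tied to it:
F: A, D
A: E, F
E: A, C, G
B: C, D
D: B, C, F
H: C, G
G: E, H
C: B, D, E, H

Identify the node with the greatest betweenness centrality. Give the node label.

Unnormalized betweenness of each node: A:2, B:0, C:17/2, D:7/2, E:6, F:3/2, G:1, H:3/2.
C has the largest value, 17/2, making it the main broker — the node through which the most shortest paths run.

C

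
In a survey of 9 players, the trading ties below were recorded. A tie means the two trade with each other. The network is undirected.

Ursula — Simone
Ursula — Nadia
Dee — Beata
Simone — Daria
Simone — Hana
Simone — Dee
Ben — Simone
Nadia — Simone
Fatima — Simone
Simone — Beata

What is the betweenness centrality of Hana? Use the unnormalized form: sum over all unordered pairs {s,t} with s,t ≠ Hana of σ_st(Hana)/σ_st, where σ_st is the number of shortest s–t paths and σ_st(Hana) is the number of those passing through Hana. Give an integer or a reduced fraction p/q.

No shortest path between any pair of other nodes passes through Hana.
Summing the contributions gives betweenness(Hana) = 0.

0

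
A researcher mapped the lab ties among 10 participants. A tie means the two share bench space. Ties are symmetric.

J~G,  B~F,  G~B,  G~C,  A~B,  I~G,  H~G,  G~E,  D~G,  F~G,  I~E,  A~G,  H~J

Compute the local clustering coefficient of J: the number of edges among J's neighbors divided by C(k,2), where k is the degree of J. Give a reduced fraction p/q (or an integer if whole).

J's neighbors: G and H (k = 2).
Possible neighbor pairs: C(2,2) = 1. Edges among them: G–H → e = 1.
Clustering(J) = 1/1.

1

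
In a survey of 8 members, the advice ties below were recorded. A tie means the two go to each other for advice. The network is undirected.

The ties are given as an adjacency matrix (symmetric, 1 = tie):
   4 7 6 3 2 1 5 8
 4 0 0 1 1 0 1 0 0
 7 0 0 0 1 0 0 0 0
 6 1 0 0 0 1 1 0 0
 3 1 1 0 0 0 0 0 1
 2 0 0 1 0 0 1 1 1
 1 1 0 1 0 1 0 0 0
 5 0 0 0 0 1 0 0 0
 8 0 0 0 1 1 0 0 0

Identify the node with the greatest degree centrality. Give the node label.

Degrees — 1:3, 2:4, 3:3, 4:3, 5:1, 6:3, 7:1, 8:2.
The maximum is 4, attained only by 2.

2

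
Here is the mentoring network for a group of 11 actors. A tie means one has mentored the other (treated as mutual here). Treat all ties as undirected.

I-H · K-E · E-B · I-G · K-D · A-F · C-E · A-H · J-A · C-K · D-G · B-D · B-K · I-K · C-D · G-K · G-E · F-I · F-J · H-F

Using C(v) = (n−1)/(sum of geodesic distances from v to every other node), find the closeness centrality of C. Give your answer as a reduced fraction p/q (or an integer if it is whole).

Distances from C: A:4, B:2, D:1, E:1, F:3, G:2, H:3, I:2, J:4, K:1. Sum = 23.
n = 11, so closeness = 10/23.

10/23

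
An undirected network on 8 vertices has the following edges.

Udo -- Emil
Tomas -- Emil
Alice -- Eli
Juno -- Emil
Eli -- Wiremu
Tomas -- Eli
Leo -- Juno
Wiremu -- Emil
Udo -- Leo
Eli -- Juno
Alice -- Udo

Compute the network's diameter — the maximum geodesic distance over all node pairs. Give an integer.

Eccentricity of each node (its greatest distance to any other): Alice:2, Eli:2, Emil:2, Juno:2, Leo:3, Tomas:3, Udo:2, Wiremu:3.
The maximum eccentricity is 3, realized for instance by the pair Leo–Tomas via Leo – Juno – Emil – Tomas. So the diameter is 3.

3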